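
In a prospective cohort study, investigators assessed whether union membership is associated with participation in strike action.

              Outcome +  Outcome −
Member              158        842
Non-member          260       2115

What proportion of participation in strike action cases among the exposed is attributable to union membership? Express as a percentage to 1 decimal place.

30.7

Cells: a = 158, b = 842, c = 260, d = 2115.
Risk in exposed = 158/1000 = 0.15800; risk in unexposed = 260/2375 = 0.10947.
RR = 0.15800/0.10947 = 1.44327
AR% = (RR − 1)/RR × 100 = (1.44327 − 1)/1.44327 × 100 = 30.7129%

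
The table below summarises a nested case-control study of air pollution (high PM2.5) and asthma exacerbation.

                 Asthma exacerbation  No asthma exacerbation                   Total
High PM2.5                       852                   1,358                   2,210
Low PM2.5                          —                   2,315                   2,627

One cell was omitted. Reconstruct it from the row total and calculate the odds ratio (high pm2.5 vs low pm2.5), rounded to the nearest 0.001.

The missing cell is in the unexposed row: 2627 − 2315 = 312.
So a = 852, b = 1358, c = 312, d = 2315.
OR = (a·d)/(b·c) = (852 × 2315) / (1358 × 312) = 1972380 / 423696 = 4.65518

4.655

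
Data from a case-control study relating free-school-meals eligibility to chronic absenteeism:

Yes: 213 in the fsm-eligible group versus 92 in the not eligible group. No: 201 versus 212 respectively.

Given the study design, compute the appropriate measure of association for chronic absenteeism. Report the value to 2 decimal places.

2.44

From the description: a = 213, b = 201, c = 92, d = 212.
This is a case-control study: participants were sampled on outcome status, so risks in the source population cannot be estimated directly — relative risk is not valid here. The odds ratio is the appropriate measure.
OR = (a·d)/(b·c) = (213 × 212) / (201 × 92) = 45156 / 18492 = 2.44192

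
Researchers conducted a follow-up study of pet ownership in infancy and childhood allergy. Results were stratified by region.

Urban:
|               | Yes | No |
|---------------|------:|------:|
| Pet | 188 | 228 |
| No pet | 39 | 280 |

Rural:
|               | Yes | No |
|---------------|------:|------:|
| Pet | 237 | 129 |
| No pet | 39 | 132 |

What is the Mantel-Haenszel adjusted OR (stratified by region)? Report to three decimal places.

OR_MH = Σ(aᵢdᵢ/nᵢ) / Σ(bᵢcᵢ/nᵢ), where nᵢ is the stratum total.
Stratum 1 (Urban): n = 735; a·d/n = 188·280/735 = 71.6190; b·c/n = 228·39/735 = 12.0980
Stratum 2 (Rural): n = 537; a·d/n = 237·132/537 = 58.2570; b·c/n = 129·39/537 = 9.3687
OR_MH = (71.6190 + 58.2570) / (12.0980 + 9.3687) = 129.8760 / 21.4667 = 6.05012

6.050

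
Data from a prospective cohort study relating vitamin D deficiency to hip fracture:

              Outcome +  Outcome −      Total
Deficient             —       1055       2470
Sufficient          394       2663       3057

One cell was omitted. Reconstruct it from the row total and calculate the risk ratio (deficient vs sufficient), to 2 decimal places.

The missing cell is in the exposed row: 2470 − 1055 = 1415.
So a = 1415, b = 1055, c = 394, d = 2663.
RR = [a/(a+b)] / [c/(c+d)] = (1415/2470) / (394/3057) = 0.57287/0.12888 = 4.44487

4.44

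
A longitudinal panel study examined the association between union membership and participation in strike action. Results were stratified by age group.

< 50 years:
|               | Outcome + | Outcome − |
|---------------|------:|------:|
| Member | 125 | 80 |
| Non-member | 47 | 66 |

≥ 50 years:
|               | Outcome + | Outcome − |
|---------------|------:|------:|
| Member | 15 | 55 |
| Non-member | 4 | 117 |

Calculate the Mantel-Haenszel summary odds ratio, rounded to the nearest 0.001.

OR_MH = Σ(aᵢdᵢ/nᵢ) / Σ(bᵢcᵢ/nᵢ), where nᵢ is the stratum total.
Stratum 1 (< 50 years): n = 318; a·d/n = 125·66/318 = 25.9434; b·c/n = 80·47/318 = 11.8239
Stratum 2 (≥ 50 years): n = 191; a·d/n = 15·117/191 = 9.1885; b·c/n = 55·4/191 = 1.1518
OR_MH = (25.9434 + 9.1885) / (11.8239 + 1.1518) = 35.1319 / 12.9757 = 2.70751

2.708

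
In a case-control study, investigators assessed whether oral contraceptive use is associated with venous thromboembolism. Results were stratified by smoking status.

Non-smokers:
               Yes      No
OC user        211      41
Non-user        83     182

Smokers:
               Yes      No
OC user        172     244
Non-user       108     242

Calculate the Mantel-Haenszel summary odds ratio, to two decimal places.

3.14

OR_MH = Σ(aᵢdᵢ/nᵢ) / Σ(bᵢcᵢ/nᵢ), where nᵢ is the stratum total.
Stratum 1 (Non-smokers): n = 517; a·d/n = 211·182/517 = 74.2785; b·c/n = 41·83/517 = 6.5822
Stratum 2 (Smokers): n = 766; a·d/n = 172·242/766 = 54.3394; b·c/n = 244·108/766 = 34.4021
OR_MH = (74.2785 + 54.3394) / (6.5822 + 34.4021) = 128.6180 / 40.9843 = 3.13823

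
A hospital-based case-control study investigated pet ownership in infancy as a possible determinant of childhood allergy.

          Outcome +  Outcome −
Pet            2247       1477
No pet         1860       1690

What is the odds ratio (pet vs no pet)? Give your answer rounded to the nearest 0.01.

1.38

Cells: a = 2247, b = 1477, c = 1860, d = 1690.
OR = (a·d)/(b·c) = (2247 × 1690) / (1477 × 1860) = 3797430 / 2747220 = 1.38228
The odds of childhood allergy are about 1.38 times as high in the pet group.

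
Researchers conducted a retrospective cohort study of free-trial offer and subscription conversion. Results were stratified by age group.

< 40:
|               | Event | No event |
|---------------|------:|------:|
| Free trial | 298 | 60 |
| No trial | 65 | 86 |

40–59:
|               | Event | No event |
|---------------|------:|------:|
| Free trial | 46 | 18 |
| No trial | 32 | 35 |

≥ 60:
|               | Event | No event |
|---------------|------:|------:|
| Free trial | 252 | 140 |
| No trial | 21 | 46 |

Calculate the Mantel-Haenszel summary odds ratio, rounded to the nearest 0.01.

4.76

OR_MH = Σ(aᵢdᵢ/nᵢ) / Σ(bᵢcᵢ/nᵢ), where nᵢ is the stratum total.
Stratum 1 (< 40): n = 509; a·d/n = 298·86/509 = 50.3497; b·c/n = 60·65/509 = 7.6621
Stratum 2 (40–59): n = 131; a·d/n = 46·35/131 = 12.2901; b·c/n = 18·32/131 = 4.3969
Stratum 3 (≥ 60): n = 459; a·d/n = 252·46/459 = 25.2549; b·c/n = 140·21/459 = 6.4052
OR_MH = (50.3497 + 12.2901 + 25.2549) / (7.6621 + 4.3969 + 6.4052) = 87.8947 / 18.4643 = 4.76026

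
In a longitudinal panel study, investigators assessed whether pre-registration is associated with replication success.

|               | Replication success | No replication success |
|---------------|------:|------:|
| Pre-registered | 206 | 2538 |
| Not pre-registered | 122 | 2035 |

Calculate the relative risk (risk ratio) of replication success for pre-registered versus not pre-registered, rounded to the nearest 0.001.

1.327

Cells: a = 206, b = 2538, c = 122, d = 2035.
Risk in exposed = 206/2744 = 0.07507; risk in unexposed = 122/2157 = 0.05656.
RR = 0.07507 / 0.05656 = 1.32731
The risk among the exposed is 1.33 times that among the unexposed.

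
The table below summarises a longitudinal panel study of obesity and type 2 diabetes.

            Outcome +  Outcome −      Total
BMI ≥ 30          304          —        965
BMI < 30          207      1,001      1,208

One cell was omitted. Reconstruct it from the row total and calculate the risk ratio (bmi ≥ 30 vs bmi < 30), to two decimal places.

1.84

The missing cell is in the exposed row: 965 − 304 = 661.
So a = 304, b = 661, c = 207, d = 1001.
RR = [a/(a+b)] / [c/(c+d)] = (304/965) / (207/1208) = 0.31503/0.17136 = 1.83841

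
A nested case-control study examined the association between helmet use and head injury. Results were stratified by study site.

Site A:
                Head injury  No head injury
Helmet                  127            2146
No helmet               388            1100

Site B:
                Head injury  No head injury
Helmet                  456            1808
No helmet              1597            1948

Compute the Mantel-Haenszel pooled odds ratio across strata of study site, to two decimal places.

0.26

OR_MH = Σ(aᵢdᵢ/nᵢ) / Σ(bᵢcᵢ/nᵢ), where nᵢ is the stratum total.
Stratum 1 (Site A): n = 3761; a·d/n = 127·1100/3761 = 37.1444; b·c/n = 2146·388/3761 = 221.3901
Stratum 2 (Site B): n = 5809; a·d/n = 456·1948/5809 = 152.9158; b·c/n = 1808·1597/5809 = 497.0522
OR_MH = (37.1444 + 152.9158) / (221.3901 + 497.0522) = 190.0602 / 718.4422 = 0.26454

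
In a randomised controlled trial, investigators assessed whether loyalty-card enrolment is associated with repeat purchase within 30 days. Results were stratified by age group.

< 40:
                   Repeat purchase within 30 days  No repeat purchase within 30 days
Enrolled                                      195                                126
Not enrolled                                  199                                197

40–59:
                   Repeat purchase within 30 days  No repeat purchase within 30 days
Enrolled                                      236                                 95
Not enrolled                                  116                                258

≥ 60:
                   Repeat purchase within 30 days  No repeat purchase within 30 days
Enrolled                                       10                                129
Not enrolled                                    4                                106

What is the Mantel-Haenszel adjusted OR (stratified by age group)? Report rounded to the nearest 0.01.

OR_MH = Σ(aᵢdᵢ/nᵢ) / Σ(bᵢcᵢ/nᵢ), where nᵢ is the stratum total.
Stratum 1 (< 40): n = 717; a·d/n = 195·197/717 = 53.5774; b·c/n = 126·199/717 = 34.9707
Stratum 2 (40–59): n = 705; a·d/n = 236·258/705 = 86.3660; b·c/n = 95·116/705 = 15.6312
Stratum 3 (≥ 60): n = 249; a·d/n = 10·106/249 = 4.2570; b·c/n = 129·4/249 = 2.0723
OR_MH = (53.5774 + 86.3660 + 4.2570) / (34.9707 + 15.6312 + 2.0723) = 144.2004 / 52.6742 = 2.73759

2.74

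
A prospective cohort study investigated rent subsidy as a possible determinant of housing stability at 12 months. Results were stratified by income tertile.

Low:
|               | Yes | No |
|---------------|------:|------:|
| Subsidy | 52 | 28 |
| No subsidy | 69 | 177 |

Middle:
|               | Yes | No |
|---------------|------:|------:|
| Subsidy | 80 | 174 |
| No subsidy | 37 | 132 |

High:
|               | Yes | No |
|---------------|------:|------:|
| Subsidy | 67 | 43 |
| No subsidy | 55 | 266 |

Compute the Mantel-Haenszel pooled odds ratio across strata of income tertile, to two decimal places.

OR_MH = Σ(aᵢdᵢ/nᵢ) / Σ(bᵢcᵢ/nᵢ), where nᵢ is the stratum total.
Stratum 1 (Low): n = 326; a·d/n = 52·177/326 = 28.2331; b·c/n = 28·69/326 = 5.9264
Stratum 2 (Middle): n = 423; a·d/n = 80·132/423 = 24.9645; b·c/n = 174·37/423 = 15.2199
Stratum 3 (High): n = 431; a·d/n = 67·266/431 = 41.3503; b·c/n = 43·55/431 = 5.4872
OR_MH = (28.2331 + 24.9645 + 41.3503) / (5.9264 + 15.2199 + 5.4872) = 94.5480 / 26.6335 = 3.54997

3.55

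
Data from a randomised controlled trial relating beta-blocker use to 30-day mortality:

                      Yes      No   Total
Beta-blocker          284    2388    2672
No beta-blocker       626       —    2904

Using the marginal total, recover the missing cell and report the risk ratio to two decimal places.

0.49

The missing cell is in the unexposed row: 2904 − 626 = 2278.
So a = 284, b = 2388, c = 626, d = 2278.
RR = [a/(a+b)] / [c/(c+d)] = (284/2672) / (626/2904) = 0.10629/0.21556 = 0.49306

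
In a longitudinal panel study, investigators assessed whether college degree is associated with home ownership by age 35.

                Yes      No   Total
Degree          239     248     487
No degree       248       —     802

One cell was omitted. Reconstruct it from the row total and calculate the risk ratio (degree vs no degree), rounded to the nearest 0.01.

The missing cell is in the unexposed row: 802 − 248 = 554.
So a = 239, b = 248, c = 248, d = 554.
RR = [a/(a+b)] / [c/(c+d)] = (239/487) / (248/802) = 0.49076/0.30923 = 1.58705

1.59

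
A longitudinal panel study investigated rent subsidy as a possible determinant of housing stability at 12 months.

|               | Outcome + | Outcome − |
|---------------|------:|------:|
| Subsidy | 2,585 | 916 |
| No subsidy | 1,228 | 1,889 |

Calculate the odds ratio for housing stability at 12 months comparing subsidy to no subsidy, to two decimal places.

Cells: a = 2585, b = 916, c = 1228, d = 1889.
OR = (a·d)/(b·c) = (2585 × 1889) / (916 × 1228) = 4883065 / 1124848 = 4.34109
The odds of housing stability at 12 months are about 4.34 times as high in the subsidy group.

4.34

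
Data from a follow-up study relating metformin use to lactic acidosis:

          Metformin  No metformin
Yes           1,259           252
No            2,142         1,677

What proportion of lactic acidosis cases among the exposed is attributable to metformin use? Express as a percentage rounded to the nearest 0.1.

Reading the table with exposure as columns: a = 1259 (Metformin, case), b = 2142 (Metformin, non-case), c = 252 (No metformin, case), d = 1677.
Risk in exposed = 1259/3401 = 0.37019; risk in unexposed = 252/1929 = 0.13064.
RR = 0.37019/0.13064 = 2.83368
AR% = (RR − 1)/RR × 100 = (2.83368 − 1)/2.83368 × 100 = 64.7102%

64.7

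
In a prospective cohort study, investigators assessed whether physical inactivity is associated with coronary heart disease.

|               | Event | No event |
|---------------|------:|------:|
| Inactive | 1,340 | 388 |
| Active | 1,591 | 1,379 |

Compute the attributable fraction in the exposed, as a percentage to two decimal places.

Cells: a = 1340, b = 388, c = 1591, d = 1379.
Risk in exposed = 1340/1728 = 0.77546; risk in unexposed = 1591/2970 = 0.53569.
RR = 0.77546/0.53569 = 1.44760
AR% = (RR − 1)/RR × 100 = (1.44760 − 1)/1.44760 × 100 = 30.9199%

30.92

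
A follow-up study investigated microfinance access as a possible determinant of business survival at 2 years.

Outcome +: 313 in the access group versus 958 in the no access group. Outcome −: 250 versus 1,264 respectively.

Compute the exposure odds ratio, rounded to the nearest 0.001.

1.652

From the description: a = 313, b = 250, c = 958, d = 1264.
OR = (a·d)/(b·c) = (313 × 1264) / (250 × 958) = 395632 / 239500 = 1.65191
The odds of business survival at 2 years are about 1.65 times as high in the access group.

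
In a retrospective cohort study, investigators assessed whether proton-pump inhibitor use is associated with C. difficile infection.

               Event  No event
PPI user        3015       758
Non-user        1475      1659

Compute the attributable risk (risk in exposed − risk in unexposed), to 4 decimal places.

0.3285

Cells: a = 3015, b = 758, c = 1475, d = 1659.
Risk in exposed = 3015/3773 = 0.799099; risk in unexposed = 1475/3134 = 0.470645.
Risk difference = 0.799099 − 0.470645 = 0.328454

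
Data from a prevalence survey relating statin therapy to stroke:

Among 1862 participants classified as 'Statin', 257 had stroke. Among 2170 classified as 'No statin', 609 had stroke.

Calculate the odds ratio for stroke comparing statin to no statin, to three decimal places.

0.410

From the description: a = 257, b = 1605, c = 609, d = 1561.
OR = (a·d)/(b·c) = (257 × 1561) / (1605 × 609) = 401177 / 977445 = 0.41043
Exposure is associated with lower odds of stroke (OR = 0.41 < 1).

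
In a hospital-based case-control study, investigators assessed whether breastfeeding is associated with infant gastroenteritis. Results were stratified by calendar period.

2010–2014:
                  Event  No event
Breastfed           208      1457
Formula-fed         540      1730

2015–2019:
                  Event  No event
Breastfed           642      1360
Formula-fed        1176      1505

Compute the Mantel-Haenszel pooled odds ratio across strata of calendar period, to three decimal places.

OR_MH = Σ(aᵢdᵢ/nᵢ) / Σ(bᵢcᵢ/nᵢ), where nᵢ is the stratum total.
Stratum 1 (2010–2014): n = 3935; a·d/n = 208·1730/3935 = 91.4460; b·c/n = 1457·540/3935 = 199.9441
Stratum 2 (2015–2019): n = 4683; a·d/n = 642·1505/4683 = 206.3229; b·c/n = 1360·1176/4683 = 341.5247
OR_MH = (91.4460 + 206.3229) / (199.9441 + 341.5247) = 297.7689 / 541.4688 = 0.54993

0.550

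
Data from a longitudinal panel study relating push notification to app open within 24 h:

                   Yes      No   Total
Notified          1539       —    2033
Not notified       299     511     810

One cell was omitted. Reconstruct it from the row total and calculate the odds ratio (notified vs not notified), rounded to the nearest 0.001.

The missing cell is in the exposed row: 2033 − 1539 = 494.
So a = 1539, b = 494, c = 299, d = 511.
OR = (a·d)/(b·c) = (1539 × 511) / (494 × 299) = 786429 / 147706 = 5.32429

5.324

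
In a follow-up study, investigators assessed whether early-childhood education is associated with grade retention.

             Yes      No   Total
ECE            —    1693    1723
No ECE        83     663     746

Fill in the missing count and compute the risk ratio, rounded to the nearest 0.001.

0.156

The missing cell is in the exposed row: 1723 − 1693 = 30.
So a = 30, b = 1693, c = 83, d = 663.
RR = [a/(a+b)] / [c/(c+d)] = (30/1723) / (83/746) = 0.01741/0.11126 = 0.15649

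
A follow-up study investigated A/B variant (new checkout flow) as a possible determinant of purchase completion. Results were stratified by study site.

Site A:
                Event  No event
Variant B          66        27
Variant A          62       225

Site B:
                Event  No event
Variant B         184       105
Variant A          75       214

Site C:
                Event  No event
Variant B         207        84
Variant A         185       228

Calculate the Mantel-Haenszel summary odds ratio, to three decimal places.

OR_MH = Σ(aᵢdᵢ/nᵢ) / Σ(bᵢcᵢ/nᵢ), where nᵢ is the stratum total.
Stratum 1 (Site A): n = 380; a·d/n = 66·225/380 = 39.0789; b·c/n = 27·62/380 = 4.4053
Stratum 2 (Site B): n = 578; a·d/n = 184·214/578 = 68.1246; b·c/n = 105·75/578 = 13.6246
Stratum 3 (Site C): n = 704; a·d/n = 207·228/704 = 67.0398; b·c/n = 84·185/704 = 22.0739
OR_MH = (39.0789 + 68.1246 + 67.0398) / (4.4053 + 13.6246 + 22.0739) = 174.2433 / 40.1037 = 4.34482

4.345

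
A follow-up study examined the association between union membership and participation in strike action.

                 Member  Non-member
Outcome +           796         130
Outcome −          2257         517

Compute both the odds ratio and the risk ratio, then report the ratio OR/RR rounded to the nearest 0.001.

1.081

Reading the table with exposure as columns: a = 796 (Member, case), b = 2257 (Member, non-case), c = 130 (Non-member, case), d = 517.
OR = (796·517)/(2257·130) = 411532/293410 = 1.40258
Risk in exposed = 796/3053 = 0.26073; risk in unexposed = 130/647 = 0.20093; RR = 1.29762
OR/RR = 1.40258 / 1.29762 = 1.08089
The outcome is not rare, so the OR lies further from 1 than the RR.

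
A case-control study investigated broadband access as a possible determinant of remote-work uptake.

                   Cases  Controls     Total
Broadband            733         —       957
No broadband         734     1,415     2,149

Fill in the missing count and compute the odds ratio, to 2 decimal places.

6.31

The missing cell is in the exposed row: 957 − 733 = 224.
So a = 733, b = 224, c = 734, d = 1415.
OR = (a·d)/(b·c) = (733 × 1415) / (224 × 734) = 1037195 / 164416 = 6.30836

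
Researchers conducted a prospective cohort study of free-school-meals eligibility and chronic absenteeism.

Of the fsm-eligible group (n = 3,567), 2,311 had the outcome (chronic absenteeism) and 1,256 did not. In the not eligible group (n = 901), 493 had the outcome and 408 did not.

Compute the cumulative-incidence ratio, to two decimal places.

From the description: a = 2311, b = 1256, c = 493, d = 408.
Risk in exposed = 2311/3567 = 0.64788; risk in unexposed = 493/901 = 0.54717.
RR = 0.64788 / 0.54717 = 1.18406
The risk among the exposed is 1.18 times that among the unexposed.

1.18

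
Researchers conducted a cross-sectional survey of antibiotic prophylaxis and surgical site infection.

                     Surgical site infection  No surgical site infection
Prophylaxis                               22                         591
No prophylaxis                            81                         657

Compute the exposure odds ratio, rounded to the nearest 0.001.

0.302

Cells: a = 22, b = 591, c = 81, d = 657.
OR = (a·d)/(b·c) = (22 × 657) / (591 × 81) = 14454 / 47871 = 0.30194
Exposure is associated with lower odds of surgical site infection (OR = 0.30 < 1).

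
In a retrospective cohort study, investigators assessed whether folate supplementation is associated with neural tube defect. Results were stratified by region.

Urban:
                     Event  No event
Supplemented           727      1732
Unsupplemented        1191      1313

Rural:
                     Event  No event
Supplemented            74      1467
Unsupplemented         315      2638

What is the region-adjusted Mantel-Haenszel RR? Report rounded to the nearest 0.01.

RR_MH = Σ(aᵢ·n₀ᵢ/nᵢ) / Σ(cᵢ·n₁ᵢ/nᵢ), with n₁ᵢ = aᵢ+bᵢ (exposed), n₀ᵢ = cᵢ+dᵢ (unexposed), nᵢ = n₁ᵢ+n₀ᵢ.
Stratum 1 (Urban): n₁ = 2459, n₀ = 2504, n = 4963; a·n₀/n = 727·2504/4963 = 366.7959; c·n₁/n = 1191·2459/4963 = 590.1005
Stratum 2 (Rural): n₁ = 1541, n₀ = 2953, n = 4494; a·n₀/n = 74·2953/4494 = 48.6253; c·n₁/n = 315·1541/4494 = 108.0140
RR_MH = (366.7959 + 48.6253) / (590.1005 + 108.0140) = 415.4212 / 698.1146 = 0.59506

0.60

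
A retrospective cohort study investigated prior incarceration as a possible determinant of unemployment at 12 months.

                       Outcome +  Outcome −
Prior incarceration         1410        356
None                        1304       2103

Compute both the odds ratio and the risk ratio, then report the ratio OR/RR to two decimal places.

Cells: a = 1410, b = 356, c = 1304, d = 2103.
OR = (1410·2103)/(356·1304) = 2965230/464224 = 6.38750
Risk in exposed = 1410/1766 = 0.79841; risk in unexposed = 1304/3407 = 0.38274; RR = 2.08604
OR/RR = 6.38750 / 2.08604 = 3.06202
The outcome is not rare, so the OR lies further from 1 than the RR.

3.06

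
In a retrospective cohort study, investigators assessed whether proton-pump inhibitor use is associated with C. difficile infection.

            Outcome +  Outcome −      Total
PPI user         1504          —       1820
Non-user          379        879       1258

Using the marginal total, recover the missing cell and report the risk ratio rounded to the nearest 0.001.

2.743

The missing cell is in the exposed row: 1820 − 1504 = 316.
So a = 1504, b = 316, c = 379, d = 879.
RR = [a/(a+b)] / [c/(c+d)] = (1504/1820) / (379/1258) = 0.82637/0.30127 = 2.74295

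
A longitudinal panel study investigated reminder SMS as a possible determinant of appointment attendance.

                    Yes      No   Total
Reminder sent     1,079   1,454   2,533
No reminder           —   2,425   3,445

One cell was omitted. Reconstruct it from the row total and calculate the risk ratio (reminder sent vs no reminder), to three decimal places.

The missing cell is in the unexposed row: 3445 − 2425 = 1020.
So a = 1079, b = 1454, c = 1020, d = 2425.
RR = [a/(a+b)] / [c/(c+d)] = (1079/2533) / (1020/3445) = 0.42598/0.29608 = 1.43872

1.439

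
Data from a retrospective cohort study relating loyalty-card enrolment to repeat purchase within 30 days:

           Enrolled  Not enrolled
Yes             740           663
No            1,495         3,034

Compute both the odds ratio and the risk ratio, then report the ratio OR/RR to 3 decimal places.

Reading the table with exposure as columns: a = 740 (Enrolled, case), b = 1495 (Enrolled, non-case), c = 663 (Not enrolled, case), d = 3034.
OR = (740·3034)/(1495·663) = 2245160/991185 = 2.26513
Risk in exposed = 740/2235 = 0.33110; risk in unexposed = 663/3697 = 0.17933; RR = 1.84625
OR/RR = 2.26513 / 1.84625 = 1.22688
The outcome is not rare, so the OR lies further from 1 than the RR.

1.227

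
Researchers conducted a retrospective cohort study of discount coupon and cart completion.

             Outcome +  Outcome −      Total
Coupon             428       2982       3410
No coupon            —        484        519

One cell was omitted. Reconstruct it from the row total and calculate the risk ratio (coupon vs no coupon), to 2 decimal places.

1.86

The missing cell is in the unexposed row: 519 − 484 = 35.
So a = 428, b = 2982, c = 35, d = 484.
RR = [a/(a+b)] / [c/(c+d)] = (428/3410) / (35/519) = 0.12551/0.06744 = 1.86118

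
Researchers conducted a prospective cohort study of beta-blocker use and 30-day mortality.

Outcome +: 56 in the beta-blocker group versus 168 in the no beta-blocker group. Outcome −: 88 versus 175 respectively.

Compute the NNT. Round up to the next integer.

10

Risk in treated group = 56/144 = 0.38889; risk in control = 168/343 = 0.48980.
Absolute risk reduction = 0.48980 − 0.38889 = 0.10091
NNT = 1 / ARR = 1 / 0.10091 = 9.910 → round up → 10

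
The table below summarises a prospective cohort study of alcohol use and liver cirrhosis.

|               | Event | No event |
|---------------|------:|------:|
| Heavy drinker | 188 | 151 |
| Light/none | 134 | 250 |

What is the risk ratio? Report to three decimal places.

1.589

Cells: a = 188, b = 151, c = 134, d = 250.
Risk in exposed = 188/339 = 0.55457; risk in unexposed = 134/384 = 0.34896.
RR = 0.55457 / 0.34896 = 1.58922
The risk among the exposed is 1.59 times that among the unexposed.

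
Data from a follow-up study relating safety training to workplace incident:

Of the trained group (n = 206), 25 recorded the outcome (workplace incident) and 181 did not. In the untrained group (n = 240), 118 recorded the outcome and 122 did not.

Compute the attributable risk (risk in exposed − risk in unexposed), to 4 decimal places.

From the description: a = 25, b = 181, c = 118, d = 122.
Risk in exposed = 25/206 = 0.121359; risk in unexposed = 118/240 = 0.491667.
Risk difference = 0.121359 − 0.491667 = -0.370307

-0.3703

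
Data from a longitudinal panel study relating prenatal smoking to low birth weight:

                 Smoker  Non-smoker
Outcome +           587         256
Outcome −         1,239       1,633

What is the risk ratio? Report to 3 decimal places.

2.372

Reading the table with exposure as columns: a = 587 (Smoker, case), b = 1239 (Smoker, non-case), c = 256 (Non-smoker, case), d = 1633.
Risk in exposed = 587/1826 = 0.32147; risk in unexposed = 256/1889 = 0.13552.
RR = 0.32147 / 0.13552 = 2.37208
The risk among the exposed is 2.37 times that among the unexposed.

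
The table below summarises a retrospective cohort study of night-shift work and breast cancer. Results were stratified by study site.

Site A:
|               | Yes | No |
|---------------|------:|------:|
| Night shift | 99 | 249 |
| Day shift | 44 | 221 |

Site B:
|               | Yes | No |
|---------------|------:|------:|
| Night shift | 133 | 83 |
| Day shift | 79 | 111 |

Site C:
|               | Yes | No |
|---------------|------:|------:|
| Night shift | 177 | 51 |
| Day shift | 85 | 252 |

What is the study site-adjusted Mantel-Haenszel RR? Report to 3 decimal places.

2.079

RR_MH = Σ(aᵢ·n₀ᵢ/nᵢ) / Σ(cᵢ·n₁ᵢ/nᵢ), with n₁ᵢ = aᵢ+bᵢ (exposed), n₀ᵢ = cᵢ+dᵢ (unexposed), nᵢ = n₁ᵢ+n₀ᵢ.
Stratum 1 (Site A): n₁ = 348, n₀ = 265, n = 613; a·n₀/n = 99·265/613 = 42.7977; c·n₁/n = 44·348/613 = 24.9788
Stratum 2 (Site B): n₁ = 216, n₀ = 190, n = 406; a·n₀/n = 133·190/406 = 62.2414; c·n₁/n = 79·216/406 = 42.0296
Stratum 3 (Site C): n₁ = 228, n₀ = 337, n = 565; a·n₀/n = 177·337/565 = 105.5735; c·n₁/n = 85·228/565 = 34.3009
RR_MH = (42.7977 + 62.2414 + 105.5735) / (24.9788 + 42.0296 + 34.3009) = 210.6125 / 101.3092 = 2.07891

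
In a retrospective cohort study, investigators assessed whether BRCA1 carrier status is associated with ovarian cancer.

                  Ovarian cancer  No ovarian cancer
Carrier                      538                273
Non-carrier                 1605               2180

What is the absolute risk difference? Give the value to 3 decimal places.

0.239

Cells: a = 538, b = 273, c = 1605, d = 2180.
Risk in exposed = 538/811 = 0.663379; risk in unexposed = 1605/3785 = 0.424042.
Risk difference = 0.663379 − 0.424042 = 0.239336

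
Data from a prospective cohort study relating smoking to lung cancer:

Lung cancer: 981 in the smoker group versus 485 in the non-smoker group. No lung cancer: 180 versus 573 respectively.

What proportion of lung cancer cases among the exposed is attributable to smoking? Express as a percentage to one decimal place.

From the description: a = 981, b = 180, c = 485, d = 573.
Risk in exposed = 981/1161 = 0.84496; risk in unexposed = 485/1058 = 0.45841.
RR = 0.84496/0.45841 = 1.84324
AR% = (RR − 1)/RR × 100 = (1.84324 − 1)/1.84324 × 100 = 45.7476%

45.7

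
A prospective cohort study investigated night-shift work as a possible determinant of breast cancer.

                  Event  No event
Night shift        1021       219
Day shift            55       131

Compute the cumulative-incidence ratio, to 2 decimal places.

Cells: a = 1021, b = 219, c = 55, d = 131.
Risk in exposed = 1021/1240 = 0.82339; risk in unexposed = 55/186 = 0.29570.
RR = 0.82339 / 0.29570 = 2.78455
The risk among the exposed is 2.78 times that among the unexposed.

2.78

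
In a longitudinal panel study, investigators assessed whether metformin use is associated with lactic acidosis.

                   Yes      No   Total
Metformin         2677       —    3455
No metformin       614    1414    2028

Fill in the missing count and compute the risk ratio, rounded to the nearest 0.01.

The missing cell is in the exposed row: 3455 − 2677 = 778.
So a = 2677, b = 778, c = 614, d = 1414.
RR = [a/(a+b)] / [c/(c+d)] = (2677/3455) / (614/2028) = 0.77482/0.30276 = 2.55917

2.56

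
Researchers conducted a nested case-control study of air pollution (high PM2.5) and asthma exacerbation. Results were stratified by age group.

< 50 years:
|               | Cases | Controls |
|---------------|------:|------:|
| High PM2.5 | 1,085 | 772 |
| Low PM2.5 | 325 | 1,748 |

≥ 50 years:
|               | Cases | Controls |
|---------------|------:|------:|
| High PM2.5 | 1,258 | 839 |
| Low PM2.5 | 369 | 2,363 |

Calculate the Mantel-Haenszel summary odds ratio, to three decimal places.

OR_MH = Σ(aᵢdᵢ/nᵢ) / Σ(bᵢcᵢ/nᵢ), where nᵢ is the stratum total.
Stratum 1 (< 50 years): n = 3930; a·d/n = 1085·1748/3930 = 482.5903; b·c/n = 772·325/3930 = 63.8422
Stratum 2 (≥ 50 years): n = 4829; a·d/n = 1258·2363/4829 = 615.5838; b·c/n = 839·369/4829 = 64.1108
OR_MH = (482.5903 + 615.5838) / (63.8422 + 64.1108) = 1098.1741 / 127.9530 = 8.58263

8.583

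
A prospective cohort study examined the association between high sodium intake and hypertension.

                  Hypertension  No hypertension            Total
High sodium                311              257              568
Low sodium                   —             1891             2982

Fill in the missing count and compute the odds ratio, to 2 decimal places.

2.10

The missing cell is in the unexposed row: 2982 − 1891 = 1091.
So a = 311, b = 257, c = 1091, d = 1891.
OR = (a·d)/(b·c) = (311 × 1891) / (257 × 1091) = 588101 / 280387 = 2.09746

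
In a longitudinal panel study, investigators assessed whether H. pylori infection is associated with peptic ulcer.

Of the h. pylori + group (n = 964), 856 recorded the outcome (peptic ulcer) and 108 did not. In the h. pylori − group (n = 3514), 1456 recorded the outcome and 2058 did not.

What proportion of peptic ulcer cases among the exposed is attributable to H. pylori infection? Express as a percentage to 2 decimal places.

53.34

From the description: a = 856, b = 108, c = 1456, d = 2058.
Risk in exposed = 856/964 = 0.88797; risk in unexposed = 1456/3514 = 0.41434.
RR = 0.88797/0.41434 = 2.14307
AR% = (RR − 1)/RR × 100 = (2.14307 − 1)/2.14307 × 100 = 53.3380%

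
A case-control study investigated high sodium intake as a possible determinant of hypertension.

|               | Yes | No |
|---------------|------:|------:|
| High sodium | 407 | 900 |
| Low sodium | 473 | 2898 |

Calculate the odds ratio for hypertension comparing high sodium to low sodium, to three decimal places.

Cells: a = 407, b = 900, c = 473, d = 2898.
OR = (a·d)/(b·c) = (407 × 2898) / (900 × 473) = 1179486 / 425700 = 2.77070
The odds of hypertension are about 2.77 times as high in the high sodium group.

2.771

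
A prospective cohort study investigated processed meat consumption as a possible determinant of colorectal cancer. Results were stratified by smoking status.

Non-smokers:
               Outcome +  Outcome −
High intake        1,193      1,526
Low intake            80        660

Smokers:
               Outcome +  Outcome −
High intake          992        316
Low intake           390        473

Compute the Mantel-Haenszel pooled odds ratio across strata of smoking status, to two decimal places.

4.82

OR_MH = Σ(aᵢdᵢ/nᵢ) / Σ(bᵢcᵢ/nᵢ), where nᵢ is the stratum total.
Stratum 1 (Non-smokers): n = 3459; a·d/n = 1193·660/3459 = 227.6323; b·c/n = 1526·80/3459 = 35.2934
Stratum 2 (Smokers): n = 2171; a·d/n = 992·473/2171 = 216.1290; b·c/n = 316·390/2171 = 56.7665
OR_MH = (227.6323 + 216.1290) / (35.2934 + 56.7665) = 443.7612 / 92.0599 = 4.82035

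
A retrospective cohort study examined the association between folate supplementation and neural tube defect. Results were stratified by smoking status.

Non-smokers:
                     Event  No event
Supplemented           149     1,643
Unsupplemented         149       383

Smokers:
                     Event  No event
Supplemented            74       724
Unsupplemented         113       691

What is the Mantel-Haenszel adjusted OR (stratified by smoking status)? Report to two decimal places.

OR_MH = Σ(aᵢdᵢ/nᵢ) / Σ(bᵢcᵢ/nᵢ), where nᵢ is the stratum total.
Stratum 1 (Non-smokers): n = 2324; a·d/n = 149·383/2324 = 24.5555; b·c/n = 1643·149/2324 = 105.3386
Stratum 2 (Smokers): n = 1602; a·d/n = 74·691/1602 = 31.9189; b·c/n = 724·113/1602 = 51.0687
OR_MH = (24.5555 + 31.9189) / (105.3386 + 51.0687) = 56.4744 / 156.4073 = 0.36107

0.36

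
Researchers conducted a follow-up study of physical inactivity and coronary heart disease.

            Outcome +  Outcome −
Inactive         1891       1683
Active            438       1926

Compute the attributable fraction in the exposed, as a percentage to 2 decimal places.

Cells: a = 1891, b = 1683, c = 438, d = 1926.
Risk in exposed = 1891/3574 = 0.52910; risk in unexposed = 438/2364 = 0.18528.
RR = 0.52910/0.18528 = 2.85569
AR% = (RR − 1)/RR × 100 = (2.85569 − 1)/2.85569 × 100 = 64.9821%

64.98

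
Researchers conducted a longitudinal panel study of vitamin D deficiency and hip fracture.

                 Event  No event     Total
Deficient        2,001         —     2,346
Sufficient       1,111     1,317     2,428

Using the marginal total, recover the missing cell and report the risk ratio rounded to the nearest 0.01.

The missing cell is in the exposed row: 2346 − 2001 = 345.
So a = 2001, b = 345, c = 1111, d = 1317.
RR = [a/(a+b)] / [c/(c+d)] = (2001/2346) / (1111/2428) = 0.85294/0.45758 = 1.86403

1.86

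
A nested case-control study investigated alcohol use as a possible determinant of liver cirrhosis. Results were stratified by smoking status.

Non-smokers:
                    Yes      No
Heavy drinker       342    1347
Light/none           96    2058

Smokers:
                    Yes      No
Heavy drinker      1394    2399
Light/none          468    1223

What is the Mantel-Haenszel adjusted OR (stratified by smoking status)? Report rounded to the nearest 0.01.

2.07

OR_MH = Σ(aᵢdᵢ/nᵢ) / Σ(bᵢcᵢ/nᵢ), where nᵢ is the stratum total.
Stratum 1 (Non-smokers): n = 3843; a·d/n = 342·2058/3843 = 183.1475; b·c/n = 1347·96/3843 = 33.6487
Stratum 2 (Smokers): n = 5484; a·d/n = 1394·1223/5484 = 310.8793; b·c/n = 2399·468/5484 = 204.7287
OR_MH = (183.1475 + 310.8793) / (33.6487 + 204.7287) = 494.0268 / 238.3774 = 2.07246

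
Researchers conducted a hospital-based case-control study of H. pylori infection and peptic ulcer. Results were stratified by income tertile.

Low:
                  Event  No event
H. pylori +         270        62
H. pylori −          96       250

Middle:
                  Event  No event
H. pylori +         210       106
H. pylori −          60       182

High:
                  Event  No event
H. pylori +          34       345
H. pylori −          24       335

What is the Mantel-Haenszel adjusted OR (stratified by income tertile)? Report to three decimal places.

5.844

OR_MH = Σ(aᵢdᵢ/nᵢ) / Σ(bᵢcᵢ/nᵢ), where nᵢ is the stratum total.
Stratum 1 (Low): n = 678; a·d/n = 270·250/678 = 99.5575; b·c/n = 62·96/678 = 8.7788
Stratum 2 (Middle): n = 558; a·d/n = 210·182/558 = 68.4946; b·c/n = 106·60/558 = 11.3978
Stratum 3 (High): n = 738; a·d/n = 34·335/738 = 15.4336; b·c/n = 345·24/738 = 11.2195
OR_MH = (99.5575 + 68.4946 + 15.4336) / (8.7788 + 11.3978 + 11.2195) = 183.4858 / 31.3961 = 5.84422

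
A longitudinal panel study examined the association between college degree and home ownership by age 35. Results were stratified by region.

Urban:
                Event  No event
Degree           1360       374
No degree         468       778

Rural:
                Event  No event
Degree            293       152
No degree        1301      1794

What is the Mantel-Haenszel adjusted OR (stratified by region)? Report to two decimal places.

OR_MH = Σ(aᵢdᵢ/nᵢ) / Σ(bᵢcᵢ/nᵢ), where nᵢ is the stratum total.
Stratum 1 (Urban): n = 2980; a·d/n = 1360·778/2980 = 355.0604; b·c/n = 374·468/2980 = 58.7356
Stratum 2 (Rural): n = 3540; a·d/n = 293·1794/3540 = 148.4864; b·c/n = 152·1301/3540 = 55.8621
OR_MH = (355.0604 + 148.4864) / (58.7356 + 55.8621) = 503.5468 / 114.5977 = 4.39404

4.39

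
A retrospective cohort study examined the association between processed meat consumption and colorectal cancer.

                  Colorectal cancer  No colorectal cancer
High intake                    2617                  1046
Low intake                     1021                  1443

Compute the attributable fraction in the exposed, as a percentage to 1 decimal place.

Cells: a = 2617, b = 1046, c = 1021, d = 1443.
Risk in exposed = 2617/3663 = 0.71444; risk in unexposed = 1021/2464 = 0.41437.
RR = 0.71444/0.41437 = 1.72418
AR% = (RR − 1)/RR × 100 = (1.72418 − 1)/1.72418 × 100 = 42.0013%

42.0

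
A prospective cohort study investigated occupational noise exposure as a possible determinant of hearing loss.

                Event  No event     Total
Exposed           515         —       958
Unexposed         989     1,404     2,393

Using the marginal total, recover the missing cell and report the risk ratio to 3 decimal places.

1.301

The missing cell is in the exposed row: 958 − 515 = 443.
So a = 515, b = 443, c = 989, d = 1404.
RR = [a/(a+b)] / [c/(c+d)] = (515/958) / (989/2393) = 0.53758/0.41329 = 1.30073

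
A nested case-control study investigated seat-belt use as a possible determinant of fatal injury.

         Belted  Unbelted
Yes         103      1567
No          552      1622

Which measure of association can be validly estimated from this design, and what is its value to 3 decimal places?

0.193

Reading the table with exposure as columns: a = 103 (Belted, case), b = 552 (Belted, non-case), c = 1567 (Unbelted, case), d = 1622.
This is a nested case-control study: participants were sampled on outcome status, so risks in the source population cannot be estimated directly — relative risk is not valid here. The odds ratio is the appropriate measure.
OR = (a·d)/(b·c) = (103 × 1622) / (552 × 1567) = 167066 / 864984 = 0.19314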